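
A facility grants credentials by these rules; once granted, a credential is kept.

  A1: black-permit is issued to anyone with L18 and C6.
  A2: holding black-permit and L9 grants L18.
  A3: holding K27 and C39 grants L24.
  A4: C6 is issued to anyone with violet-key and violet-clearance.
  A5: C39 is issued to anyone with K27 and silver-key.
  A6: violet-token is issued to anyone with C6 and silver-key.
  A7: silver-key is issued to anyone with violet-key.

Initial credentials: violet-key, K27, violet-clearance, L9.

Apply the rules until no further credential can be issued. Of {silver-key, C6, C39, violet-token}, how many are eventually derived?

Holding violet-key grants silver-key (A7).
Holding violet-key and violet-clearance grants C6 (A4).
Holding K27 and silver-key grants C39 (A5).
Holding C6 and silver-key grants violet-token (A6).
silver-key: reached.
C6: reached.
C39: reached.
violet-token: reached.
All 4 are reached.

4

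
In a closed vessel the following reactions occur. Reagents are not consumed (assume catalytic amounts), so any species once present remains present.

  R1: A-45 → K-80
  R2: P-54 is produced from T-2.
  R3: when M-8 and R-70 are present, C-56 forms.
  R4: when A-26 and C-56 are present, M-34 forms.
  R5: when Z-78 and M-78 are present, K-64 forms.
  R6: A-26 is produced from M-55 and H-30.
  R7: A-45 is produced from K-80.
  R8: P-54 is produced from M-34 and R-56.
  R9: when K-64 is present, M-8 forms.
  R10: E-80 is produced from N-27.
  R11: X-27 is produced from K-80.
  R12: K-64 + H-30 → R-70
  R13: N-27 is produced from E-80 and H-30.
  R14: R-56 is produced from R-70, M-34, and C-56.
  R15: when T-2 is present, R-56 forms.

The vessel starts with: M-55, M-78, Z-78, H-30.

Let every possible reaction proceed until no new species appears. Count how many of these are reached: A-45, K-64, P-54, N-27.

M-55 and H-30 present → A-26 forms (R6).
Z-78 and M-78 present → K-64 forms (R5).
K-64 and H-30 present → R-70 forms (R12).
K-64 present → M-8 forms (R9).
M-8 and R-70 present → C-56 forms (R3).
A-26 and C-56 present → M-34 forms (R4).
R-70, M-34, and C-56 present → R-56 forms (R14).
M-34 and R-56 present → P-54 forms (R8).
A-45 would need K-80 (R7), but K-80 never forms.
K-64: reached.
P-54: reached.
N-27 would need E-80 and H-30 (R13), but E-80 never forms.
Reached: K-64 and P-54 — 2 of the 4.

2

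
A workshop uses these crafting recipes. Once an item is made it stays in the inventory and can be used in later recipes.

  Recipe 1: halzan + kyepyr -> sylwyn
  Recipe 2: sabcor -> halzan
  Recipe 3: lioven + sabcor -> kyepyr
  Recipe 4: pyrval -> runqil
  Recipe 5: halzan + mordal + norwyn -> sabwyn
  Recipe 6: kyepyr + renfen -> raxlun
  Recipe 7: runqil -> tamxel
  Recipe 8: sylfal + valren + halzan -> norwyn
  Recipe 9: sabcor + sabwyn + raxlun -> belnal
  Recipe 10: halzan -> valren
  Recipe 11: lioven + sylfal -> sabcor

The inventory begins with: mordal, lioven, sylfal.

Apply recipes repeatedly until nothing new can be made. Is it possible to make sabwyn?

Yes

lioven + sylfal -> sabcor (Recipe 11).
Using Recipe 2, sabcor makes halzan.
Using Recipe 10, halzan makes valren.
Using Recipe 8, sylfal, valren, and halzan make norwyn.
Using Recipe 5, halzan, mordal, and norwyn make sabwyn.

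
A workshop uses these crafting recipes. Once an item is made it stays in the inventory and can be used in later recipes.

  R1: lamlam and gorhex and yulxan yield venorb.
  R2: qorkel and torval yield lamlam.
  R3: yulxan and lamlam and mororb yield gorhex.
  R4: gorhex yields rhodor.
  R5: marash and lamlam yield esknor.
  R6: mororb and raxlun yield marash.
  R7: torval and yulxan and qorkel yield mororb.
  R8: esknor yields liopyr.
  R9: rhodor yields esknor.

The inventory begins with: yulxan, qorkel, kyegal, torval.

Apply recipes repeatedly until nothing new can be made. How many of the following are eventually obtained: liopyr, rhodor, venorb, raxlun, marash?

3

Using R2, qorkel and torval make lamlam.
Using R7, torval, yulxan, and qorkel make mororb.
yulxan and lamlam and mororb → gorhex (R3).
Using R4, gorhex makes rhodor.
Using R1, lamlam, gorhex, and yulxan make venorb.
Using R9, rhodor makes esknor.
Using R8, esknor makes liopyr.
liopyr: reached.
rhodor: reached.
venorb: reached.
No rule produces raxlun, and it is not given.
marash would need mororb and raxlun (R6), but raxlun is never obtained.
Reached: liopyr, rhodor, and venorb — 3 of the 5.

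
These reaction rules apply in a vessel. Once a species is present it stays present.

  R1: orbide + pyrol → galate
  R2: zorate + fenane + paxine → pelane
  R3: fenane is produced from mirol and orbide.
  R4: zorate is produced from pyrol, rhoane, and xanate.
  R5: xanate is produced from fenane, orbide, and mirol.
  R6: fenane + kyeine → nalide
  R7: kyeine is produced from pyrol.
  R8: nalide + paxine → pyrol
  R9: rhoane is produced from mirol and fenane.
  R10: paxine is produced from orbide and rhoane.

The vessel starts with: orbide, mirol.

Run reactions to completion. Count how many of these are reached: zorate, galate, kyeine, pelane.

0

zorate would need pyrol, rhoane, and xanate (R4), but pyrol never forms.
galate would need orbide and pyrol (R1), but pyrol never forms.
kyeine would need pyrol (R7), but pyrol never forms.
pelane would need zorate, fenane, and paxine (R2), but zorate never forms.
None of the 4 are reached.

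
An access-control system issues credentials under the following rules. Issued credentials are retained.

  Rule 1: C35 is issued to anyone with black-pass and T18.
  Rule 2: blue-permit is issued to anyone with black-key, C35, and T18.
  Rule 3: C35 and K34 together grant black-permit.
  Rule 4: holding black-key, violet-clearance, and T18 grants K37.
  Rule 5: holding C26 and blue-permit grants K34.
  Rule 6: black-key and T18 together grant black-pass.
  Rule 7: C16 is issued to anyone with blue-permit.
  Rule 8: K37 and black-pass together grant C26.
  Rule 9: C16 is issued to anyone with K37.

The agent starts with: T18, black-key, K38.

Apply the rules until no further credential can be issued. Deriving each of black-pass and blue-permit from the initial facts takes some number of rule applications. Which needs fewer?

black-pass: Holding black-key and T18 grants black-pass (Rule 6). [1 rule application]
blue-permit: Holding black-key and T18 grants black-pass (Rule 6). Holding black-pass and T18 grants C35 (Rule 1). Holding black-key, C35, and T18 grants blue-permit (Rule 2). [3 rule applications]
black-pass needs fewer.

black-pass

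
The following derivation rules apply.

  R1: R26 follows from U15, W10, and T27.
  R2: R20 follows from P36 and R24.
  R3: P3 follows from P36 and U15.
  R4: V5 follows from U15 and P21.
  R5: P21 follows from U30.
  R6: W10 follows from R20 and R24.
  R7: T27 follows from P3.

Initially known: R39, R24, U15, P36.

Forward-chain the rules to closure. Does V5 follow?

V5 would need U15 and P21 (R4), but P21 is never established.

No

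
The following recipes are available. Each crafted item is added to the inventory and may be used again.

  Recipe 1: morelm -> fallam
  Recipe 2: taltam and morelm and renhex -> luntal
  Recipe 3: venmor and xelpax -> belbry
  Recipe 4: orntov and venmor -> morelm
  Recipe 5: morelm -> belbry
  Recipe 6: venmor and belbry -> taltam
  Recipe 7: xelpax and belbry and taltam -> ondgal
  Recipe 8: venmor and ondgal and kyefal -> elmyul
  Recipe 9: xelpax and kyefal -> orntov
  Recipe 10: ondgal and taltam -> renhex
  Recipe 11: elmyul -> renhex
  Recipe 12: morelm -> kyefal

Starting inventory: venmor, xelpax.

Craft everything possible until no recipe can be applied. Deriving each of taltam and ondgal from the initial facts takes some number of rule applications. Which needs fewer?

taltam

taltam: venmor and xelpax -> belbry (Recipe 3). venmor and belbry -> taltam (Recipe 6). [2 rule applications]
ondgal: venmor and xelpax -> belbry (Recipe 3). venmor and belbry -> taltam (Recipe 6). xelpax and belbry and taltam -> ondgal (Recipe 7). [3 rule applications]
taltam needs fewer.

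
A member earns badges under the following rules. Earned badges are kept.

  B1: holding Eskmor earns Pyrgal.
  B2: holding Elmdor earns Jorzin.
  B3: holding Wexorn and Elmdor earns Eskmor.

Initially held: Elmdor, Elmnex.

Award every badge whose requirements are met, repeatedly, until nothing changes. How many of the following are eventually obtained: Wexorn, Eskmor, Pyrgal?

0

No rule produces Wexorn, and it is not given.
Eskmor would need Wexorn and Elmdor (B3), but Wexorn is never earned.
Pyrgal would need Eskmor (B1), but Eskmor is never earned.
None of the 3 are reached.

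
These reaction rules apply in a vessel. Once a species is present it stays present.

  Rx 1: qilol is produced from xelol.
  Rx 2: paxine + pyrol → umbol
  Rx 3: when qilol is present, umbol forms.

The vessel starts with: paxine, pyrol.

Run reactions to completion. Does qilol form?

No

qilol would need xelol (Rx 1), but xelol never forms.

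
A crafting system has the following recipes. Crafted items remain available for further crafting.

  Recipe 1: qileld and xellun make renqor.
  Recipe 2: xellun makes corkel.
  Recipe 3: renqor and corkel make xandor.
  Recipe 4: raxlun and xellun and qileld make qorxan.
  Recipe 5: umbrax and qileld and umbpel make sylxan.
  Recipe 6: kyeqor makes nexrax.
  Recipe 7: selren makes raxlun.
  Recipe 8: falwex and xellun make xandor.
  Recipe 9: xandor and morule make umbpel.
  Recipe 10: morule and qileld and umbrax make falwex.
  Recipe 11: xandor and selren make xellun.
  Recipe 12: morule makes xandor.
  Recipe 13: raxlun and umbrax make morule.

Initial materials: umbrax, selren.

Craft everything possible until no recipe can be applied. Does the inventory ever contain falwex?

No

falwex would need morule, qileld, and umbrax (Recipe 10), but qileld is never obtained.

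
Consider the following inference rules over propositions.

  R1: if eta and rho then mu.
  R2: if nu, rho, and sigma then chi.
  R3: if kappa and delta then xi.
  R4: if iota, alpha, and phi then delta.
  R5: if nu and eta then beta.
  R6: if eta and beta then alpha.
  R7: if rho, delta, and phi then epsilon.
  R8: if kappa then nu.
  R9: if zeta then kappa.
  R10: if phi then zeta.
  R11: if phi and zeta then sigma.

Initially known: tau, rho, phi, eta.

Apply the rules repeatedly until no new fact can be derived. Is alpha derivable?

Yes

From phi, R10 gives zeta.
zeta holds, so kappa follows (R9).
kappa holds, so nu follows (R8).
nu and eta hold, so beta follows (R5).
eta and beta hold, so alpha follows (R6).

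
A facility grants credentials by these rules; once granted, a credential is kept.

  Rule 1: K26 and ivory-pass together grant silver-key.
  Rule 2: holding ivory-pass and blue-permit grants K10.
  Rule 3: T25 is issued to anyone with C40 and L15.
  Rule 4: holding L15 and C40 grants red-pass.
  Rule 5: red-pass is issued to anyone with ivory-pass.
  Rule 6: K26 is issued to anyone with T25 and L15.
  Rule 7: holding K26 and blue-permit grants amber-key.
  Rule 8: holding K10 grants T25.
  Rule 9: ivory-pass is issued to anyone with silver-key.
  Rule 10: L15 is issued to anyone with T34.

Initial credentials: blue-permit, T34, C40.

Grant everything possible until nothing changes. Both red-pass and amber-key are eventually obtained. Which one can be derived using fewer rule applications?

red-pass

red-pass: Holding T34 grants L15 (Rule 10). Holding L15 and C40 grants red-pass (Rule 4). [2 rule applications]
amber-key: Holding T34 grants L15 (Rule 10). Holding C40 and L15 grants T25 (Rule 3). Holding T25 and L15 grants K26 (Rule 6). Holding K26 and blue-permit grants amber-key (Rule 7). [4 rule applications]
red-pass needs fewer.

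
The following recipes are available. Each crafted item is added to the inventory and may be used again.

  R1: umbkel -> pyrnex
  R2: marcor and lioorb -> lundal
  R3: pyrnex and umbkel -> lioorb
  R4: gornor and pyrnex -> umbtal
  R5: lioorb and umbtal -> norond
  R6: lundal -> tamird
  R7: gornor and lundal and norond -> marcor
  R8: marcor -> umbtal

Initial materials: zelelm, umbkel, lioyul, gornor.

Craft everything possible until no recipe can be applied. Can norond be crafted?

Yes

Using R1, umbkel makes pyrnex.
Using R4, gornor and pyrnex make umbtal.
Using R3, pyrnex and umbkel make lioorb.
lioorb and umbtal -> norond (R5).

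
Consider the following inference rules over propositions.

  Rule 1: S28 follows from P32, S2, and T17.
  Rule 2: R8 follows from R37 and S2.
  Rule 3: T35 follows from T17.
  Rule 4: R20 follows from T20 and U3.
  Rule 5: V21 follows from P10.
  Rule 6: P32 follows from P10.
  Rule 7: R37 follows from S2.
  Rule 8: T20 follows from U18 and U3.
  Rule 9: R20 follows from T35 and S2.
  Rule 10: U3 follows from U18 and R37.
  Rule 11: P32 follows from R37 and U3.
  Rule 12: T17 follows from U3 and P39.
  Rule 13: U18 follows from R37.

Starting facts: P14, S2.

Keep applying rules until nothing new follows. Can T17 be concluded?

T17 would need U3 and P39 (Rule 12), but P39 is never established.

No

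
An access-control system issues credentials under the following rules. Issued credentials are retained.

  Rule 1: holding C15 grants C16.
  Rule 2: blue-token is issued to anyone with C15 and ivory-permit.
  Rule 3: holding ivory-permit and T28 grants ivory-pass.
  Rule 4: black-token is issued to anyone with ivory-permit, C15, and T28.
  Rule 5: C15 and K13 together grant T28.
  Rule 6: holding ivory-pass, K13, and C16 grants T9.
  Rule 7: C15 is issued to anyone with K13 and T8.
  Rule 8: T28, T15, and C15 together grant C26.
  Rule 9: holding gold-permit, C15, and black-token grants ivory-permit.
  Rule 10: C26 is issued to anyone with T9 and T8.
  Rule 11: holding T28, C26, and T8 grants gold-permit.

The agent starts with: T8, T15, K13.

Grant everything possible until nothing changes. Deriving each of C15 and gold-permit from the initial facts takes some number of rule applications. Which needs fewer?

C15

C15: Holding K13 and T8 grants C15 (Rule 7). [1 rule application]
gold-permit: Holding K13 and T8 grants C15 (Rule 7). Holding C15 and K13 grants T28 (Rule 5). Holding T28, T15, and C15 grants C26 (Rule 8). Holding T28, C26, and T8 grants gold-permit (Rule 11). [4 rule applications]
C15 needs fewer.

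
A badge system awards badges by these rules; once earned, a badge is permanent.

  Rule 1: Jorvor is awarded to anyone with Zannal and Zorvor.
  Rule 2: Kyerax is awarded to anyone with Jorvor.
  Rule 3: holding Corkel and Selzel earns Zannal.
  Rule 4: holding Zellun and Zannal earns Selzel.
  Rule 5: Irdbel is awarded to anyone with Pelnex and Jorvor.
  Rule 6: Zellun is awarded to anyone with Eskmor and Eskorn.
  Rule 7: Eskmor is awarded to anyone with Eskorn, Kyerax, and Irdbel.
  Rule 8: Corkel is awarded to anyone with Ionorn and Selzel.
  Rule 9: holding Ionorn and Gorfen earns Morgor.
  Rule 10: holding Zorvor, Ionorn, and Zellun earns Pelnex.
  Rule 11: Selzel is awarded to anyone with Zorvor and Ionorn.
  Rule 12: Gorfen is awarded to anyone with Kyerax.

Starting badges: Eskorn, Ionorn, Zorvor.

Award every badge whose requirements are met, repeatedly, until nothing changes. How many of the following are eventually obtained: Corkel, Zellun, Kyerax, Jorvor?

3

With Zorvor and Ionorn, Selzel is earned (Rule 11).
With Ionorn and Selzel, Corkel is earned (Rule 8).
With Corkel and Selzel, Zannal is earned (Rule 3).
With Zannal and Zorvor, Jorvor is earned (Rule 1).
With Jorvor, Kyerax is earned (Rule 2).
Corkel: reached.
Zellun would need Eskmor and Eskorn (Rule 6), but Eskmor is never earned.
Kyerax: reached.
Jorvor: reached.
Reached: Corkel, Kyerax, and Jorvor — 3 of the 4.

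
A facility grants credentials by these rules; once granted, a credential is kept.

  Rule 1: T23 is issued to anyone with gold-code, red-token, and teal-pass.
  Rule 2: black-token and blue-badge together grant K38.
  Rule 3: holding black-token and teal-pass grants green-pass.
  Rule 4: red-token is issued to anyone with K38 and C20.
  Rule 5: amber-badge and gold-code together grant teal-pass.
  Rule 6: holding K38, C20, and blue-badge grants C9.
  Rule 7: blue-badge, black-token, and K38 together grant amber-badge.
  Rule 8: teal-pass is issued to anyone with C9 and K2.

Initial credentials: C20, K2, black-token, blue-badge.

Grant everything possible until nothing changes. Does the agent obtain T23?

T23 would need gold-code, red-token, and teal-pass (Rule 1), but gold-code is never granted.

No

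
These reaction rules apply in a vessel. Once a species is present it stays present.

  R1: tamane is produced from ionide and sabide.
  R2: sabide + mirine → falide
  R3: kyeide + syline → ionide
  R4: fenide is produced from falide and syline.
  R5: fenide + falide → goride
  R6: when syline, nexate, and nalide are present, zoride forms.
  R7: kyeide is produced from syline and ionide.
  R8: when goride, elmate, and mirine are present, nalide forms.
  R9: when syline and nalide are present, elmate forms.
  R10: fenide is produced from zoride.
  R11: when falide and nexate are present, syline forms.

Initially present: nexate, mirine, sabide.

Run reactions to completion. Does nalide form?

nalide would need goride, elmate, and mirine (R8), but elmate never forms.

No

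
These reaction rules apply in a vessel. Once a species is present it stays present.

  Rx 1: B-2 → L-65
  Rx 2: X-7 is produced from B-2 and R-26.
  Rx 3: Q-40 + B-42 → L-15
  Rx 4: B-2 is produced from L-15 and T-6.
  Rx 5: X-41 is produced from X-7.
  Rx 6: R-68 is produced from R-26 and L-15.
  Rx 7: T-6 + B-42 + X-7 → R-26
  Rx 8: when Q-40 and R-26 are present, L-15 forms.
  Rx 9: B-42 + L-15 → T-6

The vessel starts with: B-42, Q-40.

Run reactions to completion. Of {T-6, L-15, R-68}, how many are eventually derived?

2

Q-40 and B-42 present → L-15 forms (Rx 3).
B-42 and L-15 present → T-6 forms (Rx 9).
T-6: reached.
L-15: reached.
R-68 would need R-26 and L-15 (Rx 6), but R-26 never forms.
Reached: T-6 and L-15 — 2 of the 3.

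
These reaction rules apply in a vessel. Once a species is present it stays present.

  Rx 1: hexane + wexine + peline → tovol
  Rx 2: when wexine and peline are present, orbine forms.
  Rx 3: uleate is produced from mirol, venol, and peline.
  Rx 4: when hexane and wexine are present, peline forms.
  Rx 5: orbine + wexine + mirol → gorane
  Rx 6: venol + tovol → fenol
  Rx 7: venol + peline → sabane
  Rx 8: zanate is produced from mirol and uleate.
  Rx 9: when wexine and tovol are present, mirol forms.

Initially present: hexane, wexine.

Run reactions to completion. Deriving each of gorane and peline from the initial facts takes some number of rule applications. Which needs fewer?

peline

peline: hexane and wexine present → peline forms (Rx 4). [1 rule application]
gorane: hexane and wexine present → peline forms (Rx 4). hexane, wexine, and peline present → tovol forms (Rx 1). wexine and peline present → orbine forms (Rx 2). wexine and tovol present → mirol forms (Rx 9). orbine, wexine, and mirol present → gorane forms (Rx 5). [5 rule applications]
peline needs fewer.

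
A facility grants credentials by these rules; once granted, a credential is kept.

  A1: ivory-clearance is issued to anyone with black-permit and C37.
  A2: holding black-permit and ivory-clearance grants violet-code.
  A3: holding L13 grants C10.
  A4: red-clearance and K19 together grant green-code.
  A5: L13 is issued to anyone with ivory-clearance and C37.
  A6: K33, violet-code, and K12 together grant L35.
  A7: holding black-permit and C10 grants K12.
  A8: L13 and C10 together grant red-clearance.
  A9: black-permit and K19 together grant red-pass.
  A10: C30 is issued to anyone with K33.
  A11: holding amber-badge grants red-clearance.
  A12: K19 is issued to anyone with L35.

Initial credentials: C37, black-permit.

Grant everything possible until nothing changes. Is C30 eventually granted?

C30 would need K33 (A10), but K33 is never granted.

No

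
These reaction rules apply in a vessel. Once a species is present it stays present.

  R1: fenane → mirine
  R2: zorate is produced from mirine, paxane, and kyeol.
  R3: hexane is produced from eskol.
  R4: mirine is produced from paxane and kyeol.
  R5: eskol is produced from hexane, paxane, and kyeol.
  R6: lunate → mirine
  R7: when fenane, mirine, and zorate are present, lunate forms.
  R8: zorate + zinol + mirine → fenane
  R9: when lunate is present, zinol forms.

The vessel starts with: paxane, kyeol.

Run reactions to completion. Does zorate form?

Yes

paxane and kyeol present → mirine forms (R4).
mirine, paxane, and kyeol present → zorate forms (R2).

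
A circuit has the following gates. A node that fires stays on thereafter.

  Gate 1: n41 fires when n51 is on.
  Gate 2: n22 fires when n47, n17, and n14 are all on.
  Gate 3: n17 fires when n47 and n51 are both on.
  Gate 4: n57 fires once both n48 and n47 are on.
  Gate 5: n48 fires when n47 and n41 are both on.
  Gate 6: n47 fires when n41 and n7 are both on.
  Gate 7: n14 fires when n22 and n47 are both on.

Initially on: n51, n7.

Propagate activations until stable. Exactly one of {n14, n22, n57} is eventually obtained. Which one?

n57

n51 is on, so n41 fires (Gate 1).
Gate 6: n41 and n7 on → n47 on.
Gate 5: n47 and n41 on → n48 on.
Gate 4: n48 and n47 on → n57 on.
n14 would need n22 and n47 (Gate 7), but n22 never turns on. n22 would need n47, n17, and n14 (Gate 2), but n14 never turns on.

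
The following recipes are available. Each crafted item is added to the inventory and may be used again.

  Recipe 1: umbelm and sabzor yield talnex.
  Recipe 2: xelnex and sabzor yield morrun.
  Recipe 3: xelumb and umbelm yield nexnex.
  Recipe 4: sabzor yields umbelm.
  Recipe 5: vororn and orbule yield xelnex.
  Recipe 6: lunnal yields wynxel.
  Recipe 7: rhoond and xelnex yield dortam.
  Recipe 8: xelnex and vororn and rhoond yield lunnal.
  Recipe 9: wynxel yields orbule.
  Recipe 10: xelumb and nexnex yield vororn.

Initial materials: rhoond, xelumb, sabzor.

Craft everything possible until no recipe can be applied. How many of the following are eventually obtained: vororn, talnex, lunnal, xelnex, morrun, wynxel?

Using Recipe 4, sabzor makes umbelm.
Using Recipe 3, xelumb and umbelm make nexnex.
Using Recipe 1, umbelm and sabzor make talnex.
Using Recipe 10, xelumb and nexnex make vororn.
vororn: reached.
talnex: reached.
lunnal would need xelnex, vororn, and rhoond (Recipe 8), but xelnex is never obtained.
xelnex would need vororn and orbule (Recipe 5), but orbule is never obtained.
morrun would need xelnex and sabzor (Recipe 2), but xelnex is never obtained.
wynxel would need lunnal (Recipe 6), but lunnal is never obtained.
Reached: vororn and talnex — 2 of the 6.

2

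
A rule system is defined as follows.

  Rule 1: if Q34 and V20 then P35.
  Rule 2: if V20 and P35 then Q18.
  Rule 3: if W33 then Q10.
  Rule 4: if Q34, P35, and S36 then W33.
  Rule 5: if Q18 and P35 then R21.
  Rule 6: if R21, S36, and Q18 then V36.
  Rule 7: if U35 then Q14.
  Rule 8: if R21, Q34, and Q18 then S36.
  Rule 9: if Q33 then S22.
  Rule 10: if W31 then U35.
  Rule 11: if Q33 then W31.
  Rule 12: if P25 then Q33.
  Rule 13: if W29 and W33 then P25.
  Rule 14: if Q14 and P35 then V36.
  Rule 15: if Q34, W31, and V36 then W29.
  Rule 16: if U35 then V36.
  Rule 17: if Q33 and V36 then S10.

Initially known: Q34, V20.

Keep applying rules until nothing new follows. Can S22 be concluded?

No

S22 would need Q33 (Rule 9), but Q33 is never established.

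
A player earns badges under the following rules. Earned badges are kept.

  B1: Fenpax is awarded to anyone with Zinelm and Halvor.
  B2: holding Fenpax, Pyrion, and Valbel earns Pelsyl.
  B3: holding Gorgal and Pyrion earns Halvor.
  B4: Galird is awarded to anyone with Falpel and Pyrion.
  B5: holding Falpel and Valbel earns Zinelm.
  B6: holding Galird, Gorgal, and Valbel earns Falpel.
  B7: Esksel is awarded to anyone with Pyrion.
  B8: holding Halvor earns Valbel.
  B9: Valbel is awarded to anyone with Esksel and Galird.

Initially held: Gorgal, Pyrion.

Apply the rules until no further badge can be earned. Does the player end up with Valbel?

Yes

With Gorgal and Pyrion, Halvor is earned (B3).
With Halvor, Valbel is earned (B8).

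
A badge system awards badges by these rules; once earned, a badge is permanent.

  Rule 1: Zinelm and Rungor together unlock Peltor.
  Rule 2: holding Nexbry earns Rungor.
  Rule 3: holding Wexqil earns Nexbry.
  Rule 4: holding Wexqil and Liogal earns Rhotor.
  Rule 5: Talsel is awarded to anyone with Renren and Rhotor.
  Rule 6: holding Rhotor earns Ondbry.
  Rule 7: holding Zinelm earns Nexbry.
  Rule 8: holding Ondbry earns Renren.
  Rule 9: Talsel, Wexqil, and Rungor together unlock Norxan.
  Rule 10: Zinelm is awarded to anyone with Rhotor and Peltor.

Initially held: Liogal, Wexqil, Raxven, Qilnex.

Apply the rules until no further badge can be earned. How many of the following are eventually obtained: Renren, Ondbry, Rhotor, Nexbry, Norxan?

5

With Wexqil, Nexbry is earned (Rule 3).
With Wexqil and Liogal, Rhotor is earned (Rule 4).
With Rhotor, Ondbry is earned (Rule 6).
With Nexbry, Rungor is earned (Rule 2).
With Ondbry, Renren is earned (Rule 8).
With Renren and Rhotor, Talsel is earned (Rule 5).
With Talsel, Wexqil, and Rungor, Norxan is earned (Rule 9).
Renren: reached.
Ondbry: reached.
Rhotor: reached.
Nexbry: reached.
Norxan: reached.
All 5 are reached.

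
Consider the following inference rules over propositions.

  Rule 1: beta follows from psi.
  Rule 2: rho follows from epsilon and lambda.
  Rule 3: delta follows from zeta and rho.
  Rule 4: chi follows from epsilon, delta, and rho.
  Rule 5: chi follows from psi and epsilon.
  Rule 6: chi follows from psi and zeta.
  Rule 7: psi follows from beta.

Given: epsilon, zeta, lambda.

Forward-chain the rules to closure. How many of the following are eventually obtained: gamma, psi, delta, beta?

From epsilon and lambda, Rule 2 gives rho.
From zeta and rho, Rule 3 gives delta.
No rule produces gamma, and it is not given.
psi would need beta (Rule 7), but beta is never established.
delta: reached.
beta would need psi (Rule 1), but psi is never established.
Reached: delta — 1 of the 4.

1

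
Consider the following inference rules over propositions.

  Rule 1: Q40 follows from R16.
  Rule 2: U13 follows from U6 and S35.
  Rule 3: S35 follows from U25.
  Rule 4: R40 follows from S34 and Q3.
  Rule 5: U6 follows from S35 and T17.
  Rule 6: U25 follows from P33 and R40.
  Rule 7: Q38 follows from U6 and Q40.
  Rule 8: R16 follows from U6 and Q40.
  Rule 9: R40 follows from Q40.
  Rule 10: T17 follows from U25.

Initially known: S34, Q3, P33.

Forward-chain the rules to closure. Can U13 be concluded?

Yes

S34 and Q3 hold, so R40 follows (Rule 4).
P33 and R40 hold, so U25 follows (Rule 6).
U25 holds, so T17 follows (Rule 10).
From U25, Rule 3 gives S35.
S35 and T17 hold, so U6 follows (Rule 5).
From U6 and S35, Rule 2 gives U13.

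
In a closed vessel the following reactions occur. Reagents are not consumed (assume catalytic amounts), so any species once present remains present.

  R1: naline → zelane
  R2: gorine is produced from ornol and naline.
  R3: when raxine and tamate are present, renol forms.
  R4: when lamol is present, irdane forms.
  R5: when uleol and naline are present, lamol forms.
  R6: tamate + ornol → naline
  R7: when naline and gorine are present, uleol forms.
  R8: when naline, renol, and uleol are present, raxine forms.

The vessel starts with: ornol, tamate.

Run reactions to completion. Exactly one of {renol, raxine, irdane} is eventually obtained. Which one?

irdane

tamate and ornol present → naline forms (R6).
ornol and naline present → gorine forms (R2).
naline and gorine present → uleol forms (R7).
uleol and naline present → lamol forms (R5).
lamol present → irdane forms (R4).
renol would need raxine and tamate (R3), but raxine never forms. raxine would need naline, renol, and uleol (R8), but renol never forms.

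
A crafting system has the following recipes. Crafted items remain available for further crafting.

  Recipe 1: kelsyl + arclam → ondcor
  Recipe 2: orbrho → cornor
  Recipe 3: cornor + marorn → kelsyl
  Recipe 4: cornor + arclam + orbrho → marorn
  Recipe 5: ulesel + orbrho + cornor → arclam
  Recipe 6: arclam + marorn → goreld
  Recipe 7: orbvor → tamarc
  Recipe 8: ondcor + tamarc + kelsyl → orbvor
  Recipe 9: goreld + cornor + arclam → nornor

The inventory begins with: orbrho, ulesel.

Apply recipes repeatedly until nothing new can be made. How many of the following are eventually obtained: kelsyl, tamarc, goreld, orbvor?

2

Using Recipe 2, orbrho makes cornor.
Using Recipe 5, ulesel, orbrho, and cornor make arclam.
cornor + arclam + orbrho → marorn (Recipe 4).
arclam + marorn → goreld (Recipe 6).
Using Recipe 3, cornor and marorn make kelsyl.
kelsyl: reached.
tamarc would need orbvor (Recipe 7), but orbvor is never obtained.
goreld: reached.
orbvor would need ondcor, tamarc, and kelsyl (Recipe 8), but tamarc is never obtained.
Reached: kelsyl and goreld — 2 of the 4.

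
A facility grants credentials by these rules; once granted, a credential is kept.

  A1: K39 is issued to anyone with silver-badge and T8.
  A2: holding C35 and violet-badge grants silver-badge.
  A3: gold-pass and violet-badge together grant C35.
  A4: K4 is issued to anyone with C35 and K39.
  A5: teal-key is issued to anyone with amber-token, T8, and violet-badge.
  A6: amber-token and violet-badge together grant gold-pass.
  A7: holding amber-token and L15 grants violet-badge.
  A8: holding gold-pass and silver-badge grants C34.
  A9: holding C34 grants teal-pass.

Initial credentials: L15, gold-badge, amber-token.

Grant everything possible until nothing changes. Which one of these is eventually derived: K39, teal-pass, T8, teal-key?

teal-pass

Holding amber-token and L15 grants violet-badge (A7).
Holding amber-token and violet-badge grants gold-pass (A6).
Holding gold-pass and violet-badge grants C35 (A3).
Holding C35 and violet-badge grants silver-badge (A2).
Holding gold-pass and silver-badge grants C34 (A8).
Holding C34 grants teal-pass (A9).
K39 would need silver-badge and T8 (A1), but T8 is never granted. teal-key would need amber-token, T8, and violet-badge (A5), but T8 is never granted. No rule produces T8, and it is not given.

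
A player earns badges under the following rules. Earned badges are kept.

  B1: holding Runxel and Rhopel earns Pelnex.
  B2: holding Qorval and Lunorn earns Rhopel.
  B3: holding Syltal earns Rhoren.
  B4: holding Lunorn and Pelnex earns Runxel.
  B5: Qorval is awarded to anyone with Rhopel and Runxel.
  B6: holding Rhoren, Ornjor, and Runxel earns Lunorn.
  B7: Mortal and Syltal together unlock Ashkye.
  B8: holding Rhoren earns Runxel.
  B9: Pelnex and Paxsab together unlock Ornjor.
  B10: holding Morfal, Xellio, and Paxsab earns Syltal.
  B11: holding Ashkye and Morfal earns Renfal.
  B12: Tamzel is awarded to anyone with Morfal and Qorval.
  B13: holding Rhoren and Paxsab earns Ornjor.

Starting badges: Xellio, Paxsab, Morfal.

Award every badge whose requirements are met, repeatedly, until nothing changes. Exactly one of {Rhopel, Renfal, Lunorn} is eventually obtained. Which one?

With Morfal, Xellio, and Paxsab, Syltal is earned (B10).
With Syltal, Rhoren is earned (B3).
With Rhoren, Runxel is earned (B8).
With Rhoren and Paxsab, Ornjor is earned (B13).
With Rhoren, Ornjor, and Runxel, Lunorn is earned (B6).
Renfal would need Ashkye and Morfal (B11), but Ashkye is never earned. Rhopel would need Qorval and Lunorn (B2), but Qorval is never earned.

Lunorn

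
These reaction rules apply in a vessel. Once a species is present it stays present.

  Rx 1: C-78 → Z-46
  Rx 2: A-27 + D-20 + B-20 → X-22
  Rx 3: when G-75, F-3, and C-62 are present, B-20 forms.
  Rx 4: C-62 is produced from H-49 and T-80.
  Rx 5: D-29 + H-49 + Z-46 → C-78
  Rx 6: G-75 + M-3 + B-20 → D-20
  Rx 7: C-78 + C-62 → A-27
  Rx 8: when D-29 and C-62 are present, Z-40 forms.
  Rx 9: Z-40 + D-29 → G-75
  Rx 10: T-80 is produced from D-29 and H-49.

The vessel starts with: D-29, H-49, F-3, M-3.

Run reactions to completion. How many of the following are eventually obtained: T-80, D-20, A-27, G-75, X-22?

D-29 and H-49 present → T-80 forms (Rx 10).
H-49 and T-80 present → C-62 forms (Rx 4).
D-29 and C-62 present → Z-40 forms (Rx 8).
Z-40 and D-29 present → G-75 forms (Rx 9).
G-75, F-3, and C-62 present → B-20 forms (Rx 3).
G-75, M-3, and B-20 present → D-20 forms (Rx 6).
T-80: reached.
D-20: reached.
A-27 would need C-78 and C-62 (Rx 7), but C-78 never forms.
G-75: reached.
X-22 would need A-27, D-20, and B-20 (Rx 2), but A-27 never forms.
Reached: T-80, D-20, and G-75 — 3 of the 5.

3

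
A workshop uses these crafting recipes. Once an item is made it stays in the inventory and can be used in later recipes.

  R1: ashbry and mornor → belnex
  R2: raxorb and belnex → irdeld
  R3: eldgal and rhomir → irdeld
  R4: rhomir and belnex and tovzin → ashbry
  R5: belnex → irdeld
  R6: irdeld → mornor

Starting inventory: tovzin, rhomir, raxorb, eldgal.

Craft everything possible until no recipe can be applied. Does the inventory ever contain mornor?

Using R3, eldgal and rhomir make irdeld.
irdeld → mornor (R6).

Yes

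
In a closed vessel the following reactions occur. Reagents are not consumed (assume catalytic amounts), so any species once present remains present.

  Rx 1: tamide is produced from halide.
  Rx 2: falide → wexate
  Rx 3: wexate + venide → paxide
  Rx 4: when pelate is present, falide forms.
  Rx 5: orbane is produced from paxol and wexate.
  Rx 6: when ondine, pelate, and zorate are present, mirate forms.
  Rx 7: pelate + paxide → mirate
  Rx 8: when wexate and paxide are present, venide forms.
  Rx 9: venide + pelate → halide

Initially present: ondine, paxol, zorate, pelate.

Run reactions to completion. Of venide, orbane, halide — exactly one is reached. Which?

pelate present → falide forms (Rx 4).
falide present → wexate forms (Rx 2).
paxol and wexate present → orbane forms (Rx 5).
halide would need venide and pelate (Rx 9), but venide never forms. venide would need wexate and paxide (Rx 8), but paxide never forms.

orbane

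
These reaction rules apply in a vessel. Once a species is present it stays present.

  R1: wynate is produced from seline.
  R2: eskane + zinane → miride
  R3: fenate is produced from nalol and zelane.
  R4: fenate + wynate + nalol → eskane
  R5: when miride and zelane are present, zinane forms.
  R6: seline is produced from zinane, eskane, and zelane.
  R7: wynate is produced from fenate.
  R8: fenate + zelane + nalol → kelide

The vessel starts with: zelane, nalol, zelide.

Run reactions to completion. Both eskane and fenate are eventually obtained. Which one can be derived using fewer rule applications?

fenate

fenate: nalol and zelane present → fenate forms (R3). [1 rule application]
eskane: nalol and zelane present → fenate forms (R3). fenate present → wynate forms (R7). fenate, wynate, and nalol present → eskane forms (R4). [3 rule applications]
fenate needs fewer.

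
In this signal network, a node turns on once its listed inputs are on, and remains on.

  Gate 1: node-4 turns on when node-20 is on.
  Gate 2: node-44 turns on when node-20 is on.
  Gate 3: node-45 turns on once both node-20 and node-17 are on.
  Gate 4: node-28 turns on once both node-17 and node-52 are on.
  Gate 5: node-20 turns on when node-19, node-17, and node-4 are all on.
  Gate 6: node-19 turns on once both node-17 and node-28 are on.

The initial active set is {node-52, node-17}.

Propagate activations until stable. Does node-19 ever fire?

Yes

Gate 4: node-17 and node-52 on → node-28 on.
Gate 6: node-17 and node-28 on → node-19 on.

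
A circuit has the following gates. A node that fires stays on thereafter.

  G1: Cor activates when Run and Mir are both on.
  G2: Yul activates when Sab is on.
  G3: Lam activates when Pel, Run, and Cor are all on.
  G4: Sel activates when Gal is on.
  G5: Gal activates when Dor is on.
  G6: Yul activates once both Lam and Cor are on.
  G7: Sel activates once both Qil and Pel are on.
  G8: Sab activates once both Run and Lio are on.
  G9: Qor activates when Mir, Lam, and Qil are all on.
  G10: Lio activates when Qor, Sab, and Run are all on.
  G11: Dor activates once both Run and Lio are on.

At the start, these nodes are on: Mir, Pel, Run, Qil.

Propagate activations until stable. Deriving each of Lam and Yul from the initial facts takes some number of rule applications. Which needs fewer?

Lam: Run and Mir are on, so Cor activates (G1). G3: Pel, Run, and Cor on → Lam on. [2 rule applications]
Yul: G1: Run and Mir on → Cor on. G3: Pel, Run, and Cor on → Lam on. Lam and Cor are on, so Yul activates (G6). [3 rule applications]
Lam needs fewer.

Lam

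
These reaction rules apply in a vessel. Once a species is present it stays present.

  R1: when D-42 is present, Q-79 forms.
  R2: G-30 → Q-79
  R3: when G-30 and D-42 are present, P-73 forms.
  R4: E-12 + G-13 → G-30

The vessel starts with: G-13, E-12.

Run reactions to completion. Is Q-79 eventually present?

E-12 and G-13 present → G-30 forms (R4).
G-30 present → Q-79 forms (R2).

Yes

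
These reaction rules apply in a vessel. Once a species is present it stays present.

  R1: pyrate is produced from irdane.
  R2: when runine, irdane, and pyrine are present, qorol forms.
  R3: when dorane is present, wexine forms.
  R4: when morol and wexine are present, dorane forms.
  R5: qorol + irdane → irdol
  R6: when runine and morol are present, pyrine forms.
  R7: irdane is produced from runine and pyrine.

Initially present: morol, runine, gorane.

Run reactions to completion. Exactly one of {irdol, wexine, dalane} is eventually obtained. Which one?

irdol

runine and morol present → pyrine forms (R6).
runine and pyrine present → irdane forms (R7).
runine, irdane, and pyrine present → qorol forms (R2).
qorol and irdane present → irdol forms (R5).
wexine would need dorane (R3), but dorane never forms. No rule produces dalane, and it is not given.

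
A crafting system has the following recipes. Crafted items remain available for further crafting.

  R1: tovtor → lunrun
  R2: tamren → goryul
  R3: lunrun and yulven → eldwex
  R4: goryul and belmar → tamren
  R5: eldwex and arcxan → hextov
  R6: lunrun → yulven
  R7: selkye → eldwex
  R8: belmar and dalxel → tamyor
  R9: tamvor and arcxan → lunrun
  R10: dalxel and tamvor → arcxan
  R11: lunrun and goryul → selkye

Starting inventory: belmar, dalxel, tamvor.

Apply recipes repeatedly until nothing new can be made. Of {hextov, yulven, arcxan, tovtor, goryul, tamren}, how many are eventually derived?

3

Using R10, dalxel and tamvor make arcxan.
Using R9, tamvor and arcxan make lunrun.
lunrun → yulven (R6).
lunrun and yulven → eldwex (R3).
eldwex and arcxan → hextov (R5).
hextov: reached.
yulven: reached.
arcxan: reached.
No rule produces tovtor, and it is not given.
goryul would need tamren (R2), but tamren is never obtained.
tamren would need goryul and belmar (R4), but goryul is never obtained.
Reached: hextov, yulven, and arcxan — 3 of the 6.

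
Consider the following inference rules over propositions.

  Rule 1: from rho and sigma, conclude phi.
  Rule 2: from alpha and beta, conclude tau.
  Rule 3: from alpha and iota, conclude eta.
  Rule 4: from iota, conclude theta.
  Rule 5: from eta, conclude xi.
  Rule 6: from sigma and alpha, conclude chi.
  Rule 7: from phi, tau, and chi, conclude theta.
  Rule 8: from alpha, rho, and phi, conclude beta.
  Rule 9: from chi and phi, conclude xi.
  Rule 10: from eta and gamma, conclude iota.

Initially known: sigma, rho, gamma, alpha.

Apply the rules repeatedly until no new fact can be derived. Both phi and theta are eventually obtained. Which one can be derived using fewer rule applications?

phi

phi: From rho and sigma, Rule 1 gives phi. [1 rule application]
theta: rho and sigma hold, so phi follows (Rule 1). sigma and alpha hold, so chi follows (Rule 6). From alpha, rho, and phi, Rule 8 gives beta. alpha and beta hold, so tau follows (Rule 2). phi, tau, and chi hold, so theta follows (Rule 7). [5 rule applications]
phi needs fewer.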